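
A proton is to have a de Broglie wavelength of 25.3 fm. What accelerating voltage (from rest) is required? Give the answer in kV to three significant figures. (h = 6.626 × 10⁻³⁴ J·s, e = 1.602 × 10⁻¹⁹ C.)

p = h/λ = 6.626 × 10⁻³⁴ / 2.530 × 10⁻¹⁴ = 2.619 × 10⁻²⁰ kg·m/s.
KE = p²/(2m) = 2.050 × 10⁻¹³ J.
V = KE/e = 2.050 × 10⁻¹³ / (1.602 × 10⁻¹⁹) = 1280 kV.

V = 1280 kV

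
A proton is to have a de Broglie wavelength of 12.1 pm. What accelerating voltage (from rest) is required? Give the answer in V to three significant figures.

p = h/λ = 6.626 × 10⁻³⁴ / 1.210 × 10⁻¹¹ = 5.476 × 10⁻²³ kg·m/s.
KE = p²/(2m) = 8.962 × 10⁻¹⁹ J.
V = KE/e = 8.962 × 10⁻¹⁹ / (1.602 × 10⁻¹⁹) = 5.59 V.

V = 5.59 V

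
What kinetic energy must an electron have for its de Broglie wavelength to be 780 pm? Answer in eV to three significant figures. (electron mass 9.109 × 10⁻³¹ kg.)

KE = 2.47 eV

p = h/λ = 6.626 × 10⁻³⁴ / 7.800 × 10⁻¹⁰ = 8.495 × 10⁻²⁵ kg·m/s.
KE = p²/(2m) = (8.495 × 10⁻²⁵)² / (2 × 9.109 × 10⁻³¹) = 3.961 × 10⁻¹⁹ J = 2.47 eV.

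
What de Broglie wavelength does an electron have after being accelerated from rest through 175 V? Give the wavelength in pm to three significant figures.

KE = eV = 1.602 × 10⁻¹⁹ × 175.0 = 2.804 × 10⁻¹⁷ J.
p = √(2mKE) = √(2 × 9.109 × 10⁻³¹ × 2.804 × 10⁻¹⁷) = 7.147 × 10⁻²⁴ kg·m/s.
λ = h/p = 6.626 × 10⁻³⁴ / 7.147 × 10⁻²⁴ = 9.27 × 10⁻¹¹ m = 92.7 pm.

λ = 92.7 pm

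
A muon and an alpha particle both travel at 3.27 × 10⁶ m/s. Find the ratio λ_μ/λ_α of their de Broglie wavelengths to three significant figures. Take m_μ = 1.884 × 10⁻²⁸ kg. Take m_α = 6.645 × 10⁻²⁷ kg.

At fixed v, p = mv so λ = h/(mv) ∝ 1/m.
λ_μ/λ_α = m_α/m_μ = 6.645 × 10⁻²⁷/1.884 × 10⁻²⁸ = 35.3.

λ_μ/λ_α = 35.3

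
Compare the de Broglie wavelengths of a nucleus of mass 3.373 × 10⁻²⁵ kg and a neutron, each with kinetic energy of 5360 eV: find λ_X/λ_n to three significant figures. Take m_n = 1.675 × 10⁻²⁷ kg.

At fixed KE, p = √(2mKE) so λ = h/p ∝ 1/√m.
λ_X/λ_n = √(m_n/m_X) = √(1.675 × 10⁻²⁷/3.373 × 10⁻²⁵) = √(4.966 × 10⁻³) = 0.0705.

λ_X/λ_n = 0.0705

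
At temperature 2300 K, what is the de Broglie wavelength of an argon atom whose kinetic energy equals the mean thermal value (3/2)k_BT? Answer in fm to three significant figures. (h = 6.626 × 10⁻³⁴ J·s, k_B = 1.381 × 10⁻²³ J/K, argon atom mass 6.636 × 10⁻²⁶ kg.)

KE = (3/2)k_BT = 1.5 × 1.381 × 10⁻²³ × 2300 = 4.764 × 10⁻²⁰ J.
p = √(2mKE) = √(2 × 6.636 × 10⁻²⁶ × 4.764 × 10⁻²⁰) = 7.952 × 10⁻²³ kg·m/s.
λ = h/p = 8.33 × 10⁻¹² m = 8330 fm.

λ = 8330 fm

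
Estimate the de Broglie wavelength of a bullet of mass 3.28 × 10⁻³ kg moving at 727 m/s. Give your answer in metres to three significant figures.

λ = 2.78 × 10⁻³⁴ m

p = mv = 3.28 × 10⁻³ × 727 = 2.385 kg·m/s.
λ = h/p = 6.626 × 10⁻³⁴ / 2.385 = 2.78 × 10⁻³⁴ m.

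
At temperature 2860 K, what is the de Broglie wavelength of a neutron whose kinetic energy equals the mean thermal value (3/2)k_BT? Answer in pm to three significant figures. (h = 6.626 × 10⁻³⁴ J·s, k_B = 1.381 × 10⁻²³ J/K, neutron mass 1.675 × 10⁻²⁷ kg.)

KE = (3/2)k_BT = 1.5 × 1.381 × 10⁻²³ × 2860 = 5.924 × 10⁻²⁰ J.
p = √(2mKE) = √(2 × 1.675 × 10⁻²⁷ × 5.924 × 10⁻²⁰) = 1.409 × 10⁻²³ kg·m/s.
λ = h/p = 4.70 × 10⁻¹¹ m = 47.0 pm.

λ = 47.0 pm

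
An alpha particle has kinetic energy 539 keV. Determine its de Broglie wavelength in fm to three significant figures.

KE = 539 keV = 8.635 × 10⁻¹⁴ J.
p = √(2mKE) = √(2 × 6.645 × 10⁻²⁷ × 8.635 × 10⁻¹⁴) = 3.388 × 10⁻²⁰ kg·m/s.
λ = h/p = 6.626 × 10⁻³⁴ / 3.388 × 10⁻²⁰ = 1.96 × 10⁻¹⁴ m = 19.6 fm.

λ = 19.6 fm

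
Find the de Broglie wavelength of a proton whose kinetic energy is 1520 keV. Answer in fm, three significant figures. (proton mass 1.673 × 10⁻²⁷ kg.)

KE = 1520 keV = 2.435 × 10⁻¹³ J.
p = √(2mKE) = √(2 × 1.673 × 10⁻²⁷ × 2.435 × 10⁻¹³) = 2.854 × 10⁻²⁰ kg·m/s.
λ = h/p = 6.626 × 10⁻³⁴ / 2.854 × 10⁻²⁰ = 2.32 × 10⁻¹⁴ m = 23.2 fm.

λ = 23.2 fm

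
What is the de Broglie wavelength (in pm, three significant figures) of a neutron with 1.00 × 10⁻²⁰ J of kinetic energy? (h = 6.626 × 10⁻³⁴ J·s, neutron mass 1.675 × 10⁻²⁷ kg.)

p = √(2mKE) = √(2 × 1.675 × 10⁻²⁷ × 1.000 × 10⁻²⁰) = 5.788 × 10⁻²⁴ kg·m/s.
λ = h/p = 6.626 × 10⁻³⁴ / 5.788 × 10⁻²⁴ = 1.14 × 10⁻¹⁰ m = 114 pm.

λ = 114 pm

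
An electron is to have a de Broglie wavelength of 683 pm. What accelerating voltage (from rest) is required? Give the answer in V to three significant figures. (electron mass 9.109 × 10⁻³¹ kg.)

p = h/λ = 6.626 × 10⁻³⁴ / 6.830 × 10⁻¹⁰ = 9.701 × 10⁻²⁵ kg·m/s.
KE = p²/(2m) = 5.166 × 10⁻¹⁹ J.
V = KE/e = 5.166 × 10⁻¹⁹ / (1.602 × 10⁻¹⁹) = 3.22 V.

V = 3.22 V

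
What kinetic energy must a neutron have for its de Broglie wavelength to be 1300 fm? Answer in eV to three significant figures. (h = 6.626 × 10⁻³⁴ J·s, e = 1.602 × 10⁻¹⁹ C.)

KE = 484 eV

p = h/λ = 6.626 × 10⁻³⁴ / 1.300 × 10⁻¹² = 5.097 × 10⁻²² kg·m/s.
KE = p²/(2m) = (5.097 × 10⁻²²)² / (2 × 1.675 × 10⁻²⁷) = 7.755 × 10⁻¹⁷ J = 484 eV.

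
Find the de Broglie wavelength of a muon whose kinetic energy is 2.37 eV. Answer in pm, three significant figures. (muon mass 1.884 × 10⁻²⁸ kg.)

λ = 55.4 pm

KE = 2.37 eV = 3.797 × 10⁻¹⁹ J.
p = √(2mKE) = √(2 × 1.884 × 10⁻²⁸ × 3.797 × 10⁻¹⁹) = 1.196 × 10⁻²³ kg·m/s.
λ = h/p = 6.626 × 10⁻³⁴ / 1.196 × 10⁻²³ = 5.54 × 10⁻¹¹ m = 55.4 pm.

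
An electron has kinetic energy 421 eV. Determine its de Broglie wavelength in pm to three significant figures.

KE = 421 eV = 6.744 × 10⁻¹⁷ J.
p = √(2mKE) = √(2 × 9.109 × 10⁻³¹ × 6.744 × 10⁻¹⁷) = 1.108 × 10⁻²³ kg·m/s.
λ = h/p = 6.626 × 10⁻³⁴ / 1.108 × 10⁻²³ = 5.98 × 10⁻¹¹ m = 59.8 pm.

λ = 59.8 pm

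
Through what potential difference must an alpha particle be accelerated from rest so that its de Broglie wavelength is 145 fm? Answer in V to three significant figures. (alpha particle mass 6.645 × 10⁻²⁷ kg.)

V = 4900 V

p = h/λ = 6.626 × 10⁻³⁴ / 1.450 × 10⁻¹³ = 4.570 × 10⁻²¹ kg·m/s.
KE = p²/(2m) = 1.571 × 10⁻¹⁵ J.
V = KE/2e = 1.571 × 10⁻¹⁵ / (2 × 1.602 × 10⁻¹⁹) = 4900 V.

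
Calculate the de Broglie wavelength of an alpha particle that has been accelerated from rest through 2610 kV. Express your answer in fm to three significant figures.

λ = 6.29 fm

KE = 2eV = 2 × 1.602 × 10⁻¹⁹ × 2.610 × 10⁶ = 8.362 × 10⁻¹³ J.
p = √(2mKE) = √(2 × 6.645 × 10⁻²⁷ × 8.362 × 10⁻¹³) = 1.054 × 10⁻¹⁹ kg·m/s.
λ = h/p = 6.626 × 10⁻³⁴ / 1.054 × 10⁻¹⁹ = 6.29 × 10⁻¹⁵ m = 6.29 fm.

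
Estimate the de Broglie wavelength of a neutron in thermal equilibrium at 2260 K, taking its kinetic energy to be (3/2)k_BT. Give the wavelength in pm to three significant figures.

λ = 52.9 pm

KE = (3/2)k_BT = 1.5 × 1.381 × 10⁻²³ × 2260 = 4.682 × 10⁻²⁰ J.
p = √(2mKE) = √(2 × 1.675 × 10⁻²⁷ × 4.682 × 10⁻²⁰) = 1.252 × 10⁻²³ kg·m/s.
λ = h/p = 5.29 × 10⁻¹¹ m = 52.9 pm.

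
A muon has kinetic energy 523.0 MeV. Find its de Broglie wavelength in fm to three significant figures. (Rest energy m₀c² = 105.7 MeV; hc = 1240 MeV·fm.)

λ = 2.00 fm

Total energy E = KE + m₀c² = 523.0 + 105.7 = 628.7 MeV.
(pc)² = E² − (m₀c²)² = (628.7)² − (105.7)² = 3.841 × 10⁵ MeV², so pc = 619.8 MeV.
λ = hc/(pc) = 1240 MeV·fm / 619.8 MeV = 2.00 fm.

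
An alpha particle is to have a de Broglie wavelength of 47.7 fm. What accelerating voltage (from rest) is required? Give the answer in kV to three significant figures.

p = h/λ = 6.626 × 10⁻³⁴ / 4.770 × 10⁻¹⁴ = 1.389 × 10⁻²⁰ kg·m/s.
KE = p²/(2m) = 1.452 × 10⁻¹⁴ J.
V = KE/2e = 1.452 × 10⁻¹⁴ / (2 × 1.602 × 10⁻¹⁹) = 45.3 kV.

V = 45.3 kV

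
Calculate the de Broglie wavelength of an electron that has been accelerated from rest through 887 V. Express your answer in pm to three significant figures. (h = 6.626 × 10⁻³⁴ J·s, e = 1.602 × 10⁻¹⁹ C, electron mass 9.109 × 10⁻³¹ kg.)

λ = 41.2 pm

KE = eV = 1.602 × 10⁻¹⁹ × 887.0 = 1.421 × 10⁻¹⁶ J.
p = √(2mKE) = √(2 × 9.109 × 10⁻³¹ × 1.421 × 10⁻¹⁶) = 1.609 × 10⁻²³ kg·m/s.
λ = h/p = 6.626 × 10⁻³⁴ / 1.609 × 10⁻²³ = 4.12 × 10⁻¹¹ m = 41.2 pm.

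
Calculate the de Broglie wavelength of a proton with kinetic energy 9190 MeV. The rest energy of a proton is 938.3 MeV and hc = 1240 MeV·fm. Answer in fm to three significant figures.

λ = 0.123 fm

Total energy E = KE + m₀c² = 9190 + 938.3 = 10128.3 MeV.
(pc)² = E² − (m₀c²)² = (10128.3)² − (938.3)² = 1.017 × 10⁸ MeV², so pc = 1.008 × 10⁴ MeV.
λ = hc/(pc) = 1240 MeV·fm / 1.008 × 10⁴ MeV = 0.123 fm.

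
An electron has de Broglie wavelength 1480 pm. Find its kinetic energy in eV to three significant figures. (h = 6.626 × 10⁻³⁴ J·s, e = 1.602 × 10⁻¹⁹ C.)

p = h/λ = 6.626 × 10⁻³⁴ / 1.480 × 10⁻⁹ = 4.477 × 10⁻²⁵ kg·m/s.
KE = p²/(2m) = (4.477 × 10⁻²⁵)² / (2 × 9.109 × 10⁻³¹) = 1.100 × 10⁻¹⁹ J = 0.687 eV.

KE = 0.687 eV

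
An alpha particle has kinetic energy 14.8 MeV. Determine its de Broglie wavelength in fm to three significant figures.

λ = 3.73 fm

KE = 14.8 MeV = 2.371 × 10⁻¹² J.
p = √(2mKE) = √(2 × 6.645 × 10⁻²⁷ × 2.371 × 10⁻¹²) = 1.775 × 10⁻¹⁹ kg·m/s.
λ = h/p = 6.626 × 10⁻³⁴ / 1.775 × 10⁻¹⁹ = 3.73 × 10⁻¹⁵ m = 3.73 fm.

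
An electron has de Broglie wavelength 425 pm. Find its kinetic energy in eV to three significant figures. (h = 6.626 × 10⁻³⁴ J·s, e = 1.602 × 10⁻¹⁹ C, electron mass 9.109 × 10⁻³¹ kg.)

KE = 8.33 eV

p = h/λ = 6.626 × 10⁻³⁴ / 4.250 × 10⁻¹⁰ = 1.559 × 10⁻²⁴ kg·m/s.
KE = p²/(2m) = (1.559 × 10⁻²⁴)² / (2 × 9.109 × 10⁻³¹) = 1.334 × 10⁻¹⁸ J = 8.33 eV.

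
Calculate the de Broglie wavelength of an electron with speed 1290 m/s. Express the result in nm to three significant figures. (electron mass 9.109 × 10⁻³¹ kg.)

λ = 564 nm

p = mv = 9.109 × 10⁻³¹ × 1290 = 1.175 × 10⁻²⁷ kg·m/s.
λ = h/p = 6.626 × 10⁻³⁴ / 1.175 × 10⁻²⁷ = 5.64 × 10⁻⁷ m = 564 nm.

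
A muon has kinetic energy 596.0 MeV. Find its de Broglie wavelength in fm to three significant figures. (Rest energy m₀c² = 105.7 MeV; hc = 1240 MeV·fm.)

Total energy E = KE + m₀c² = 596.0 + 105.7 = 701.7 MeV.
(pc)² = E² − (m₀c²)² = (701.7)² − (105.7)² = 4.812 × 10⁵ MeV², so pc = 693.7 MeV.
λ = hc/(pc) = 1240 MeV·fm / 693.7 MeV = 1.79 fm.

λ = 1.79 fm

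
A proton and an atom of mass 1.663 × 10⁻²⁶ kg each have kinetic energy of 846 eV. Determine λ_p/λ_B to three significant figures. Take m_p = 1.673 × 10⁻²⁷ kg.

At fixed KE, p = √(2mKE) so λ = h/p ∝ 1/√m.
λ_p/λ_B = √(m_B/m_p) = √(1.663 × 10⁻²⁶/1.673 × 10⁻²⁷) = √(9.940) = 3.15.

λ_p/λ_B = 3.15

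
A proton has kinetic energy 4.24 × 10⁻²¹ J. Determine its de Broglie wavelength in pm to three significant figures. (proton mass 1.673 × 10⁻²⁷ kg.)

p = √(2mKE) = √(2 × 1.673 × 10⁻²⁷ × 4.240 × 10⁻²¹) = 3.767 × 10⁻²⁴ kg·m/s.
λ = h/p = 6.626 × 10⁻³⁴ / 3.767 × 10⁻²⁴ = 1.76 × 10⁻¹⁰ m = 176 pm.

λ = 176 pm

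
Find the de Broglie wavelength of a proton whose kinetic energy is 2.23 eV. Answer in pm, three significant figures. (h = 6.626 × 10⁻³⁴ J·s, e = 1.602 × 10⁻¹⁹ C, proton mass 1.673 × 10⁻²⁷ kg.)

KE = 2.23 eV = 3.572 × 10⁻¹⁹ J.
p = √(2mKE) = √(2 × 1.673 × 10⁻²⁷ × 3.572 × 10⁻¹⁹) = 3.457 × 10⁻²³ kg·m/s.
λ = h/p = 6.626 × 10⁻³⁴ / 3.457 × 10⁻²³ = 1.92 × 10⁻¹¹ m = 19.2 pm.

λ = 19.2 pm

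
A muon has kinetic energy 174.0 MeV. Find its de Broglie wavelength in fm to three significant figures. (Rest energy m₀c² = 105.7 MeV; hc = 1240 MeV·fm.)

Total energy E = KE + m₀c² = 174.0 + 105.7 = 279.7 MeV.
(pc)² = E² − (m₀c²)² = (279.7)² − (105.7)² = 6.706 × 10⁴ MeV², so pc = 259.0 MeV.
λ = hc/(pc) = 1240 MeV·fm / 259.0 MeV = 4.79 fm.

λ = 4.79 fm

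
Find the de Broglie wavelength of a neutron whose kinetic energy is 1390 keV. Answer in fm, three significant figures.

λ = 24.3 fm

KE = 1390 keV = 2.227 × 10⁻¹³ J.
p = √(2mKE) = √(2 × 1.675 × 10⁻²⁷ × 2.227 × 10⁻¹³) = 2.731 × 10⁻²⁰ kg·m/s.
λ = h/p = 6.626 × 10⁻³⁴ / 2.731 × 10⁻²⁰ = 2.43 × 10⁻¹⁴ m = 24.3 fm.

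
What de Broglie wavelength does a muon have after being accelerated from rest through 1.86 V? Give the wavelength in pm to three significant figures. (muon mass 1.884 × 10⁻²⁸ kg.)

λ = 62.5 pm

KE = eV = 1.602 × 10⁻¹⁹ × 1.860 = 2.980 × 10⁻¹⁹ J.
p = √(2mKE) = √(2 × 1.884 × 10⁻²⁸ × 2.980 × 10⁻¹⁹) = 1.060 × 10⁻²³ kg·m/s.
λ = h/p = 6.626 × 10⁻³⁴ / 1.060 × 10⁻²³ = 6.25 × 10⁻¹¹ m = 62.5 pm.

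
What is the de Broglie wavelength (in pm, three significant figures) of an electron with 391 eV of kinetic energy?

λ = 62.0 pm

KE = 391 eV = 6.264 × 10⁻¹⁷ J.
p = √(2mKE) = √(2 × 9.109 × 10⁻³¹ × 6.264 × 10⁻¹⁷) = 1.068 × 10⁻²³ kg·m/s.
λ = h/p = 6.626 × 10⁻³⁴ / 1.068 × 10⁻²³ = 6.20 × 10⁻¹¹ m = 62.0 pm.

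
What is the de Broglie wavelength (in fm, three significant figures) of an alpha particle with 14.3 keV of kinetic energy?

λ = 120 fm

KE = 14.3 keV = 2.291 × 10⁻¹⁵ J.
p = √(2mKE) = √(2 × 6.645 × 10⁻²⁷ × 2.291 × 10⁻¹⁵) = 5.518 × 10⁻²¹ kg·m/s.
λ = h/p = 6.626 × 10⁻³⁴ / 5.518 × 10⁻²¹ = 1.20 × 10⁻¹³ m = 120 fm.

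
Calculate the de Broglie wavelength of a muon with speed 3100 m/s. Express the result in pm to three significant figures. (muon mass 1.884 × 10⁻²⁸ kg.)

λ = 1130 pm

p = mv = 1.884 × 10⁻²⁸ × 3100 = 5.840 × 10⁻²⁵ kg·m/s.
λ = h/p = 6.626 × 10⁻³⁴ / 5.840 × 10⁻²⁵ = 1.13 × 10⁻⁹ m = 1130 pm.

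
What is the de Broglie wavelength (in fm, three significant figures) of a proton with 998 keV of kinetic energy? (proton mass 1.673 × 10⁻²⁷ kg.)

KE = 998 keV = 1.599 × 10⁻¹³ J.
p = √(2mKE) = √(2 × 1.673 × 10⁻²⁷ × 1.599 × 10⁻¹³) = 2.313 × 10⁻²⁰ kg·m/s.
λ = h/p = 6.626 × 10⁻³⁴ / 2.313 × 10⁻²⁰ = 2.86 × 10⁻¹⁴ m = 28.6 fm.

λ = 28.6 fm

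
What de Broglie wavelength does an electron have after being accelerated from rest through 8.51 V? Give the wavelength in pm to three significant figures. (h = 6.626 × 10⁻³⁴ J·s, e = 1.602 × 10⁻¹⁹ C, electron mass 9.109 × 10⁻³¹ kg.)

KE = eV = 1.602 × 10⁻¹⁹ × 8.510 = 1.363 × 10⁻¹⁸ J.
p = √(2mKE) = √(2 × 9.109 × 10⁻³¹ × 1.363 × 10⁻¹⁸) = 1.576 × 10⁻²⁴ kg·m/s.
λ = h/p = 6.626 × 10⁻³⁴ / 1.576 × 10⁻²⁴ = 4.20 × 10⁻¹⁰ m = 420 pm.

λ = 420 pm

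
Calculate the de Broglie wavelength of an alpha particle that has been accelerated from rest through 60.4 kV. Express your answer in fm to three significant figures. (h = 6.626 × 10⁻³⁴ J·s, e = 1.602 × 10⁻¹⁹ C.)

KE = 2eV = 2 × 1.602 × 10⁻¹⁹ × 6.040 × 10⁴ = 1.935 × 10⁻¹⁴ J.
p = √(2mKE) = √(2 × 6.645 × 10⁻²⁷ × 1.935 × 10⁻¹⁴) = 1.604 × 10⁻²⁰ kg·m/s.
λ = h/p = 6.626 × 10⁻³⁴ / 1.604 × 10⁻²⁰ = 4.13 × 10⁻¹⁴ m = 41.3 fm.

λ = 41.3 fm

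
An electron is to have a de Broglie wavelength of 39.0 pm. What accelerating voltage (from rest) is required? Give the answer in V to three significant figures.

p = h/λ = 6.626 × 10⁻³⁴ / 3.900 × 10⁻¹¹ = 1.699 × 10⁻²³ kg·m/s.
KE = p²/(2m) = 1.584 × 10⁻¹⁶ J.
V = KE/e = 1.584 × 10⁻¹⁶ / (1.602 × 10⁻¹⁹) = 989 V.

V = 989 V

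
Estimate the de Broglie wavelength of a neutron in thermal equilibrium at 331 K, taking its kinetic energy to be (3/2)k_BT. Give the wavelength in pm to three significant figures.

λ = 138 pm

KE = (3/2)k_BT = 1.5 × 1.381 × 10⁻²³ × 331 = 6.857 × 10⁻²¹ J.
p = √(2mKE) = √(2 × 1.675 × 10⁻²⁷ × 6.857 × 10⁻²¹) = 4.793 × 10⁻²⁴ kg·m/s.
λ = h/p = 1.38 × 10⁻¹⁰ m = 138 pm.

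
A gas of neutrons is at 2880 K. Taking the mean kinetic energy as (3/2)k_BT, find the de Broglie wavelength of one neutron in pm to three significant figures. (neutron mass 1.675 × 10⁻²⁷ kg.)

KE = (3/2)k_BT = 1.5 × 1.381 × 10⁻²³ × 2880 = 5.966 × 10⁻²⁰ J.
p = √(2mKE) = √(2 × 1.675 × 10⁻²⁷ × 5.966 × 10⁻²⁰) = 1.414 × 10⁻²³ kg·m/s.
λ = h/p = 4.69 × 10⁻¹¹ m = 46.9 pm.

λ = 46.9 pm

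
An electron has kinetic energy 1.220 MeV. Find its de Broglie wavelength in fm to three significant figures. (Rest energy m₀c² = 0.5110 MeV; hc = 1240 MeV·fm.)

λ = 750 fm

Total energy E = KE + m₀c² = 1.220 + 0.5110 = 1.7310 MeV.
(pc)² = E² − (m₀c²)² = (1.7310)² − (0.5110)² = 2.735 MeV², so pc = 1.654 MeV.
λ = hc/(pc) = 1240 MeV·fm / 1.654 MeV = 750 fm.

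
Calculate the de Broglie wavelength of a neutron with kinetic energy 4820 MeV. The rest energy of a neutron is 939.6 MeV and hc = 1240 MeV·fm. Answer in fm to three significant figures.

λ = 0.218 fm

Total energy E = KE + m₀c² = 4820 + 939.6 = 5759.6 MeV.
(pc)² = E² − (m₀c²)² = (5759.6)² − (939.6)² = 3.229 × 10⁷ MeV², so pc = 5682 MeV.
λ = hc/(pc) = 1240 MeV·fm / 5682 MeV = 0.218 fm.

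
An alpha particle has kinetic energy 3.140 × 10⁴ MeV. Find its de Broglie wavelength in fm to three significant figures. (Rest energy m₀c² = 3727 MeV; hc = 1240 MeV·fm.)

λ = 0.0355 fm

Total energy E = KE + m₀c² = 3.140 × 10⁴ + 3727 = 35127 MeV.
(pc)² = E² − (m₀c²)² = (35127)² − (3727)² = 1.220 × 10⁹ MeV², so pc = 3.493 × 10⁴ MeV.
λ = hc/(pc) = 1240 MeV·fm / 3.493 × 10⁴ MeV = 0.0355 fm.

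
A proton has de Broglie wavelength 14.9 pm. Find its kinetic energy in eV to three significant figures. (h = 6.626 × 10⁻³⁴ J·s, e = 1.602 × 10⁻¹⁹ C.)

KE = 3.69 eV

p = h/λ = 6.626 × 10⁻³⁴ / 1.490 × 10⁻¹¹ = 4.447 × 10⁻²³ kg·m/s.
KE = p²/(2m) = (4.447 × 10⁻²³)² / (2 × 1.673 × 10⁻²⁷) = 5.910 × 10⁻¹⁹ J = 3.69 eV.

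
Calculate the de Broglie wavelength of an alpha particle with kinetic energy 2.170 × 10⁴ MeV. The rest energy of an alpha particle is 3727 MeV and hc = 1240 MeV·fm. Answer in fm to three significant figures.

Total energy E = KE + m₀c² = 2.170 × 10⁴ + 3727 = 25427 MeV.
(pc)² = E² − (m₀c²)² = (25427)² − (3727)² = 6.326 × 10⁸ MeV², so pc = 2.515 × 10⁴ MeV.
λ = hc/(pc) = 1240 MeV·fm / 2.515 × 10⁴ MeV = 0.0493 fm.

λ = 0.0493 fm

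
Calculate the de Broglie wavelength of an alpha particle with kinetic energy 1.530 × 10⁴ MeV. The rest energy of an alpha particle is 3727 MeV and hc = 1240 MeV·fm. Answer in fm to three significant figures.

Total energy E = KE + m₀c² = 1.530 × 10⁴ + 3727 = 19027 MeV.
(pc)² = E² − (m₀c²)² = (19027)² − (3727)² = 3.481 × 10⁸ MeV², so pc = 1.866 × 10⁴ MeV.
λ = hc/(pc) = 1240 MeV·fm / 1.866 × 10⁴ MeV = 0.0665 fm.

λ = 0.0665 fm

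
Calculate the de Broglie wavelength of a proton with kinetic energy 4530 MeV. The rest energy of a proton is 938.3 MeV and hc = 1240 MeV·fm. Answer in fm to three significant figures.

Total energy E = KE + m₀c² = 4530 + 938.3 = 5468.3 MeV.
(pc)² = E² − (m₀c²)² = (5468.3)² − (938.3)² = 2.902 × 10⁷ MeV², so pc = 5387 MeV.
λ = hc/(pc) = 1240 MeV·fm / 5387 MeV = 0.230 fm.

λ = 0.230 fm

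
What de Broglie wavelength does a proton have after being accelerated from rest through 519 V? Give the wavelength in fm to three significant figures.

λ = 1260 fm

KE = eV = 1.602 × 10⁻¹⁹ × 519.0 = 8.314 × 10⁻¹⁷ J.
p = √(2mKE) = √(2 × 1.673 × 10⁻²⁷ × 8.314 × 10⁻¹⁷) = 5.274 × 10⁻²² kg·m/s.
λ = h/p = 6.626 × 10⁻³⁴ / 5.274 × 10⁻²² = 1.26 × 10⁻¹² m = 1260 fm.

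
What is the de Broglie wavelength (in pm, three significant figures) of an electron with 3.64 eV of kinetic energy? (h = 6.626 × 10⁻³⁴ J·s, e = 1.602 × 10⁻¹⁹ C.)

KE = 3.64 eV = 5.831 × 10⁻¹⁹ J.
p = √(2mKE) = √(2 × 9.109 × 10⁻³¹ × 5.831 × 10⁻¹⁹) = 1.031 × 10⁻²⁴ kg·m/s.
λ = h/p = 6.626 × 10⁻³⁴ / 1.031 × 10⁻²⁴ = 6.43 × 10⁻¹⁰ m = 643 pm.

λ = 643 pm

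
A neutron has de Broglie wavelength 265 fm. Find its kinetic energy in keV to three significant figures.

KE = 11.6 keV

p = h/λ = 6.626 × 10⁻³⁴ / 2.650 × 10⁻¹³ = 2.500 × 10⁻²¹ kg·m/s.
KE = p²/(2m) = (2.500 × 10⁻²¹)² / (2 × 1.675 × 10⁻²⁷) = 1.866 × 10⁻¹⁵ J = 11.6 keV.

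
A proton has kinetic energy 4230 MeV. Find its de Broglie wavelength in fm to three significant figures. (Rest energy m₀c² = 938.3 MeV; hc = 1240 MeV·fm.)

λ = 0.244 fm

Total energy E = KE + m₀c² = 4230 + 938.3 = 5168.3 MeV.
(pc)² = E² − (m₀c²)² = (5168.3)² − (938.3)² = 2.583 × 10⁷ MeV², so pc = 5082 MeV.
λ = hc/(pc) = 1240 MeV·fm / 5082 MeV = 0.244 fm.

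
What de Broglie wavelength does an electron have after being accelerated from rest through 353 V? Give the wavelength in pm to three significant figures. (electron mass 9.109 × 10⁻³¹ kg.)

λ = 65.3 pm

KE = eV = 1.602 × 10⁻¹⁹ × 353.0 = 5.655 × 10⁻¹⁷ J.
p = √(2mKE) = √(2 × 9.109 × 10⁻³¹ × 5.655 × 10⁻¹⁷) = 1.015 × 10⁻²³ kg·m/s.
λ = h/p = 6.626 × 10⁻³⁴ / 1.015 × 10⁻²³ = 6.53 × 10⁻¹¹ m = 65.3 pm.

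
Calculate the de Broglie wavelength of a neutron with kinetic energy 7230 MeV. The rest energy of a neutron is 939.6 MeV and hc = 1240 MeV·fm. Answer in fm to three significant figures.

λ = 0.153 fm

Total energy E = KE + m₀c² = 7230 + 939.6 = 8169.6 MeV.
(pc)² = E² − (m₀c²)² = (8169.6)² − (939.6)² = 6.586 × 10⁷ MeV², so pc = 8115 MeV.
λ = hc/(pc) = 1240 MeV·fm / 8115 MeV = 0.153 fm.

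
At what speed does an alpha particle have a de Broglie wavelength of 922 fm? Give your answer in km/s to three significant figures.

p = h/λ = 6.626 × 10⁻³⁴ / 9.220 × 10⁻¹³ = 7.187 × 10⁻²² kg·m/s.
v = p/m = 7.187 × 10⁻²² / 6.645 × 10⁻²⁷ = 1.08 × 10⁵ m/s = 108 km/s.

v = 108 km/s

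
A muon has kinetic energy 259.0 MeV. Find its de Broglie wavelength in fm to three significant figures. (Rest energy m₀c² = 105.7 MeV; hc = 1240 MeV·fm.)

λ = 3.55 fm

Total energy E = KE + m₀c² = 259.0 + 105.7 = 364.7 MeV.
(pc)² = E² − (m₀c²)² = (364.7)² − (105.7)² = 1.218 × 10⁵ MeV², so pc = 349.0 MeV.
λ = hc/(pc) = 1240 MeV·fm / 349.0 MeV = 3.55 fm.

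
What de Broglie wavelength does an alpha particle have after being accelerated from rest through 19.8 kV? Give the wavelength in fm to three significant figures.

λ = 72.2 fm

KE = 2eV = 2 × 1.602 × 10⁻¹⁹ × 1.980 × 10⁴ = 6.344 × 10⁻¹⁵ J.
p = √(2mKE) = √(2 × 6.645 × 10⁻²⁷ × 6.344 × 10⁻¹⁵) = 9.182 × 10⁻²¹ kg·m/s.
λ = h/p = 6.626 × 10⁻³⁴ / 9.182 × 10⁻²¹ = 7.22 × 10⁻¹⁴ m = 72.2 fm.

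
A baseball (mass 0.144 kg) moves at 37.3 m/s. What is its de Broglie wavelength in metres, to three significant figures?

p = mv = 0.144 × 37.3 = 5.371 kg·m/s.
λ = h/p = 6.626 × 10⁻³⁴ / 5.371 = 1.23 × 10⁻³⁴ m.

λ = 1.23 × 10⁻³⁴ m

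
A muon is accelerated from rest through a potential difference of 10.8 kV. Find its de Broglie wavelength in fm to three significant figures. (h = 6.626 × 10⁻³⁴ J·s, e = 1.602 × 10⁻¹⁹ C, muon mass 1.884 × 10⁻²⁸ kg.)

KE = eV = 1.602 × 10⁻¹⁹ × 1.080 × 10⁴ = 1.730 × 10⁻¹⁵ J.
p = √(2mKE) = √(2 × 1.884 × 10⁻²⁸ × 1.730 × 10⁻¹⁵) = 8.074 × 10⁻²² kg·m/s.
λ = h/p = 6.626 × 10⁻³⁴ / 8.074 × 10⁻²² = 8.21 × 10⁻¹³ m = 821 fm.

λ = 821 fm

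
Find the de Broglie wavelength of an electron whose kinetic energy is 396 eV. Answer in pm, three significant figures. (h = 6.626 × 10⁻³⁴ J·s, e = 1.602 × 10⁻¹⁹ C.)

λ = 61.6 pm

KE = 396 eV = 6.344 × 10⁻¹⁷ J.
p = √(2mKE) = √(2 × 9.109 × 10⁻³¹ × 6.344 × 10⁻¹⁷) = 1.075 × 10⁻²³ kg·m/s.
λ = h/p = 6.626 × 10⁻³⁴ / 1.075 × 10⁻²³ = 6.16 × 10⁻¹¹ m = 61.6 pm.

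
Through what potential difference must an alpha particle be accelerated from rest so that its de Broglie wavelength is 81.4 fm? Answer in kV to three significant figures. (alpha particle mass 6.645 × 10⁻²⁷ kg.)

V = 15.6 kV

p = h/λ = 6.626 × 10⁻³⁴ / 8.140 × 10⁻¹⁴ = 8.140 × 10⁻²¹ kg·m/s.
KE = p²/(2m) = 4.986 × 10⁻¹⁵ J.
V = KE/2e = 4.986 × 10⁻¹⁵ / (2 × 1.602 × 10⁻¹⁹) = 15.6 kV.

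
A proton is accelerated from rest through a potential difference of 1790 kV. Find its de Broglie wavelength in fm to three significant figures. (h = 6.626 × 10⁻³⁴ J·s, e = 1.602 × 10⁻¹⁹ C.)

KE = eV = 1.602 × 10⁻¹⁹ × 1.790 × 10⁶ = 2.868 × 10⁻¹³ J.
p = √(2mKE) = √(2 × 1.673 × 10⁻²⁷ × 2.868 × 10⁻¹³) = 3.098 × 10⁻²⁰ kg·m/s.
λ = h/p = 6.626 × 10⁻³⁴ / 3.098 × 10⁻²⁰ = 2.14 × 10⁻¹⁴ m = 21.4 fm.

λ = 21.4 fm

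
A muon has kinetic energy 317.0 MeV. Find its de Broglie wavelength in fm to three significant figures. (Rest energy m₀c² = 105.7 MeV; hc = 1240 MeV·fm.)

λ = 3.03 fm

Total energy E = KE + m₀c² = 317.0 + 105.7 = 422.7 MeV.
(pc)² = E² − (m₀c²)² = (422.7)² − (105.7)² = 1.675 × 10⁵ MeV², so pc = 409.3 MeV.
λ = hc/(pc) = 1240 MeV·fm / 409.3 MeV = 3.03 fm.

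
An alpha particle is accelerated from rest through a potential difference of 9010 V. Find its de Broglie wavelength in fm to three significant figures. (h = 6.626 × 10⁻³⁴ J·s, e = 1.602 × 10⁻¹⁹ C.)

KE = 2eV = 2 × 1.602 × 10⁻¹⁹ × 9010 = 2.887 × 10⁻¹⁵ J.
p = √(2mKE) = √(2 × 6.645 × 10⁻²⁷ × 2.887 × 10⁻¹⁵) = 6.194 × 10⁻²¹ kg·m/s.
λ = h/p = 6.626 × 10⁻³⁴ / 6.194 × 10⁻²¹ = 1.07 × 10⁻¹³ m = 107 fm.

λ = 107 fm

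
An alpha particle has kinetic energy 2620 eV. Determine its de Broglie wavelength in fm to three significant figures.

λ = 281 fm

KE = 2620 eV = 4.197 × 10⁻¹⁶ J.
p = √(2mKE) = √(2 × 6.645 × 10⁻²⁷ × 4.197 × 10⁻¹⁶) = 2.362 × 10⁻²¹ kg·m/s.
λ = h/p = 6.626 × 10⁻³⁴ / 2.362 × 10⁻²¹ = 2.81 × 10⁻¹³ m = 281 fm.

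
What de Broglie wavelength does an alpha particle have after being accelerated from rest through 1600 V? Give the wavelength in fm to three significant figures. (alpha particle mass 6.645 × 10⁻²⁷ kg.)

λ = 254 fm

KE = 2eV = 2 × 1.602 × 10⁻¹⁹ × 1600 = 5.126 × 10⁻¹⁶ J.
p = √(2mKE) = √(2 × 6.645 × 10⁻²⁷ × 5.126 × 10⁻¹⁶) = 2.610 × 10⁻²¹ kg·m/s.
λ = h/p = 6.626 × 10⁻³⁴ / 2.610 × 10⁻²¹ = 2.54 × 10⁻¹³ m = 254 fm.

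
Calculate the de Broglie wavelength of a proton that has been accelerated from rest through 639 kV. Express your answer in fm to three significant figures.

λ = 35.8 fm

KE = eV = 1.602 × 10⁻¹⁹ × 6.390 × 10⁵ = 1.024 × 10⁻¹³ J.
p = √(2mKE) = √(2 × 1.673 × 10⁻²⁷ × 1.024 × 10⁻¹³) = 1.851 × 10⁻²⁰ kg·m/s.
λ = h/p = 6.626 × 10⁻³⁴ / 1.851 × 10⁻²⁰ = 3.58 × 10⁻¹⁴ m = 35.8 fm.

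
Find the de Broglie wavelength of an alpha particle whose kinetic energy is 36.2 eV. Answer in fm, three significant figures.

λ = 2390 fm

KE = 36.2 eV = 5.799 × 10⁻¹⁸ J.
p = √(2mKE) = √(2 × 6.645 × 10⁻²⁷ × 5.799 × 10⁻¹⁸) = 2.776 × 10⁻²² kg·m/s.
λ = h/p = 6.626 × 10⁻³⁴ / 2.776 × 10⁻²² = 2.39 × 10⁻¹² m = 2390 fm.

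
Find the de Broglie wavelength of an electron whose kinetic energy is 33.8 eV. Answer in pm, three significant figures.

λ = 211 pm

KE = 33.8 eV = 5.415 × 10⁻¹⁸ J.
p = √(2mKE) = √(2 × 9.109 × 10⁻³¹ × 5.415 × 10⁻¹⁸) = 3.141 × 10⁻²⁴ kg·m/s.
λ = h/p = 6.626 × 10⁻³⁴ / 3.141 × 10⁻²⁴ = 2.11 × 10⁻¹⁰ m = 211 pm.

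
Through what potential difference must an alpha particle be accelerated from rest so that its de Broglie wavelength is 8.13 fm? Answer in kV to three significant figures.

V = 1560 kV

p = h/λ = 6.626 × 10⁻³⁴ / 8.130 × 10⁻¹⁵ = 8.150 × 10⁻²⁰ kg·m/s.
KE = p²/(2m) = 4.998 × 10⁻¹³ J.
V = KE/2e = 4.998 × 10⁻¹³ / (2 × 1.602 × 10⁻¹⁹) = 1560 kV.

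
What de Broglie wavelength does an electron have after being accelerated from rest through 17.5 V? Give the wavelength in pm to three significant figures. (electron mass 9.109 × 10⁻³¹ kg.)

λ = 293 pm

KE = eV = 1.602 × 10⁻¹⁹ × 17.50 = 2.804 × 10⁻¹⁸ J.
p = √(2mKE) = √(2 × 9.109 × 10⁻³¹ × 2.804 × 10⁻¹⁸) = 2.260 × 10⁻²⁴ kg·m/s.
λ = h/p = 6.626 × 10⁻³⁴ / 2.260 × 10⁻²⁴ = 2.93 × 10⁻¹⁰ m = 293 pm.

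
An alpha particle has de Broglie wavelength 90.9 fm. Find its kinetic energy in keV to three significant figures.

KE = 25.0 keV

p = h/λ = 6.626 × 10⁻³⁴ / 9.090 × 10⁻¹⁴ = 7.289 × 10⁻²¹ kg·m/s.
KE = p²/(2m) = (7.289 × 10⁻²¹)² / (2 × 6.645 × 10⁻²⁷) = 3.998 × 10⁻¹⁵ J = 25.0 keV.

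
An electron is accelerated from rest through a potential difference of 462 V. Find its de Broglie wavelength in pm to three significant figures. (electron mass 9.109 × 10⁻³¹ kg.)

KE = eV = 1.602 × 10⁻¹⁹ × 462.0 = 7.401 × 10⁻¹⁷ J.
p = √(2mKE) = √(2 × 9.109 × 10⁻³¹ × 7.401 × 10⁻¹⁷) = 1.161 × 10⁻²³ kg·m/s.
λ = h/p = 6.626 × 10⁻³⁴ / 1.161 × 10⁻²³ = 5.71 × 10⁻¹¹ m = 57.1 pm.

λ = 57.1 pm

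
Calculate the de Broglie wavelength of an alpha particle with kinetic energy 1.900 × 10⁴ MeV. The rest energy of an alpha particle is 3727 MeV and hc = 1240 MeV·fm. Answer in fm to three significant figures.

λ = 0.0553 fm

Total energy E = KE + m₀c² = 1.900 × 10⁴ + 3727 = 22727 MeV.
(pc)² = E² − (m₀c²)² = (22727)² − (3727)² = 5.026 × 10⁸ MeV², so pc = 2.242 × 10⁴ MeV.
λ = hc/(pc) = 1240 MeV·fm / 2.242 × 10⁴ MeV = 0.0553 fm.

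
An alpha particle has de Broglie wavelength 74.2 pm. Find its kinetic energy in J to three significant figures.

p = h/λ = 6.626 × 10⁻³⁴ / 7.420 × 10⁻¹¹ = 8.930 × 10⁻²⁴ kg·m/s.
KE = p²/(2m) = (8.930 × 10⁻²⁴)² / (2 × 6.645 × 10⁻²⁷) = 6.000 × 10⁻²¹ J = 6.00 × 10⁻²¹ J.

KE = 6.00 × 10⁻²¹ J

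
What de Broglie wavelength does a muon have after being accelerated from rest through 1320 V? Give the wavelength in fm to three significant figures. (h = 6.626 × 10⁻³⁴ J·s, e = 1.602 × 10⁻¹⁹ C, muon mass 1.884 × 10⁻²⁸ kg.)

KE = eV = 1.602 × 10⁻¹⁹ × 1320 = 2.115 × 10⁻¹⁶ J.
p = √(2mKE) = √(2 × 1.884 × 10⁻²⁸ × 2.115 × 10⁻¹⁶) = 2.823 × 10⁻²² kg·m/s.
λ = h/p = 6.626 × 10⁻³⁴ / 2.823 × 10⁻²² = 2.35 × 10⁻¹² m = 2350 fm.

λ = 2350 fm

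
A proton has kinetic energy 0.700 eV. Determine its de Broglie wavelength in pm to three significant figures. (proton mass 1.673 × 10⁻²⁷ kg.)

KE = 0.700 eV = 1.121 × 10⁻¹⁹ J.
p = √(2mKE) = √(2 × 1.673 × 10⁻²⁷ × 1.121 × 10⁻¹⁹) = 1.937 × 10⁻²³ kg·m/s.
λ = h/p = 6.626 × 10⁻³⁴ / 1.937 × 10⁻²³ = 3.42 × 10⁻¹¹ m = 34.2 pm.

λ = 34.2 pm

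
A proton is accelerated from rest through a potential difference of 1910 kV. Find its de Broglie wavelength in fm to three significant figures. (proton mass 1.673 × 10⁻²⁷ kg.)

KE = eV = 1.602 × 10⁻¹⁹ × 1.910 × 10⁶ = 3.060 × 10⁻¹³ J.
p = √(2mKE) = √(2 × 1.673 × 10⁻²⁷ × 3.060 × 10⁻¹³) = 3.200 × 10⁻²⁰ kg·m/s.
λ = h/p = 6.626 × 10⁻³⁴ / 3.200 × 10⁻²⁰ = 2.07 × 10⁻¹⁴ m = 20.7 fm.

λ = 20.7 fm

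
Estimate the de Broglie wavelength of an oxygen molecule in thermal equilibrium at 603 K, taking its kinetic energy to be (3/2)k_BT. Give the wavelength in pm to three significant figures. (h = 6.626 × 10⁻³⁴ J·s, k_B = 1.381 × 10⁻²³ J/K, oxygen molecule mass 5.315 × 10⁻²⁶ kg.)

λ = 18.2 pm

KE = (3/2)k_BT = 1.5 × 1.381 × 10⁻²³ × 603 = 1.249 × 10⁻²⁰ J.
p = √(2mKE) = √(2 × 5.315 × 10⁻²⁶ × 1.249 × 10⁻²⁰) = 3.644 × 10⁻²³ kg·m/s.
λ = h/p = 1.82 × 10⁻¹¹ m = 18.2 pm.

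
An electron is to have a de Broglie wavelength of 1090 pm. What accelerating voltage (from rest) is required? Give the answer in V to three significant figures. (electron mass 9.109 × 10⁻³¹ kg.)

p = h/λ = 6.626 × 10⁻³⁴ / 1.090 × 10⁻⁹ = 6.079 × 10⁻²⁵ kg·m/s.
KE = p²/(2m) = 2.028 × 10⁻¹⁹ J.
V = KE/e = 2.028 × 10⁻¹⁹ / (1.602 × 10⁻¹⁹) = 1.27 V.

V = 1.27 V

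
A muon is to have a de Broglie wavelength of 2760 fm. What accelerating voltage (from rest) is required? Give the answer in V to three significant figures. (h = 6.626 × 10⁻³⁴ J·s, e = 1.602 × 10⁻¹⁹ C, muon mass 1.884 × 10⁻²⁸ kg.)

V = 955 V

p = h/λ = 6.626 × 10⁻³⁴ / 2.760 × 10⁻¹² = 2.401 × 10⁻²² kg·m/s.
KE = p²/(2m) = 1.530 × 10⁻¹⁶ J.
V = KE/e = 1.530 × 10⁻¹⁶ / (1.602 × 10⁻¹⁹) = 955 V.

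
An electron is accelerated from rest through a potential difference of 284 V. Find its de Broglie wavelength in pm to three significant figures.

λ = 72.8 pm

KE = eV = 1.602 × 10⁻¹⁹ × 284.0 = 4.550 × 10⁻¹⁷ J.
p = √(2mKE) = √(2 × 9.109 × 10⁻³¹ × 4.550 × 10⁻¹⁷) = 9.104 × 10⁻²⁴ kg·m/s.
λ = h/p = 6.626 × 10⁻³⁴ / 9.104 × 10⁻²⁴ = 7.28 × 10⁻¹¹ m = 72.8 pm.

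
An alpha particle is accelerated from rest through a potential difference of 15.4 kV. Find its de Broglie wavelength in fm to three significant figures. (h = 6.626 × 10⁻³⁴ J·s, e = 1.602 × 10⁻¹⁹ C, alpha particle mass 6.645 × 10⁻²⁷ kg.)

KE = 2eV = 2 × 1.602 × 10⁻¹⁹ × 1.540 × 10⁴ = 4.934 × 10⁻¹⁵ J.
p = √(2mKE) = √(2 × 6.645 × 10⁻²⁷ × 4.934 × 10⁻¹⁵) = 8.098 × 10⁻²¹ kg·m/s.
λ = h/p = 6.626 × 10⁻³⁴ / 8.098 × 10⁻²¹ = 8.18 × 10⁻¹⁴ m = 81.8 fm.

λ = 81.8 fm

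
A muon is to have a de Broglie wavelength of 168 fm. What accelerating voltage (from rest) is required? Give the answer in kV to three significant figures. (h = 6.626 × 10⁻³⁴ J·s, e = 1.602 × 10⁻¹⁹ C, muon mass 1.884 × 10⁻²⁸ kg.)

V = 258 kV

p = h/λ = 6.626 × 10⁻³⁴ / 1.680 × 10⁻¹³ = 3.944 × 10⁻²¹ kg·m/s.
KE = p²/(2m) = 4.128 × 10⁻¹⁴ J.
V = KE/e = 4.128 × 10⁻¹⁴ / (1.602 × 10⁻¹⁹) = 258 kV.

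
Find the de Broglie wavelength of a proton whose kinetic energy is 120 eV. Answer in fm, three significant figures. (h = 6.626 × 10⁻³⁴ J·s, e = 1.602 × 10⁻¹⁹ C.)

KE = 120 eV = 1.922 × 10⁻¹⁷ J.
p = √(2mKE) = √(2 × 1.673 × 10⁻²⁷ × 1.922 × 10⁻¹⁷) = 2.536 × 10⁻²² kg·m/s.
λ = h/p = 6.626 × 10⁻³⁴ / 2.536 × 10⁻²² = 2.61 × 10⁻¹² m = 2610 fm.

λ = 2610 fm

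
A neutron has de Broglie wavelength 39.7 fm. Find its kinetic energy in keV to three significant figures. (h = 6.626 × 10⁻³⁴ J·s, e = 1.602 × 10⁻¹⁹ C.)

p = h/λ = 6.626 × 10⁻³⁴ / 3.970 × 10⁻¹⁴ = 1.669 × 10⁻²⁰ kg·m/s.
KE = p²/(2m) = (1.669 × 10⁻²⁰)² / (2 × 1.675 × 10⁻²⁷) = 8.315 × 10⁻¹⁴ J = 519 keV.

KE = 519 keV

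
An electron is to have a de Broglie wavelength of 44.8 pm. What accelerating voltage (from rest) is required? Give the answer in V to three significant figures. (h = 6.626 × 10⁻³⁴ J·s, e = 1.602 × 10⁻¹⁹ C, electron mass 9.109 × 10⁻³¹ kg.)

V = 750 V

p = h/λ = 6.626 × 10⁻³⁴ / 4.480 × 10⁻¹¹ = 1.479 × 10⁻²³ kg·m/s.
KE = p²/(2m) = 1.201 × 10⁻¹⁶ J.
V = KE/e = 1.201 × 10⁻¹⁶ / (1.602 × 10⁻¹⁹) = 750 V.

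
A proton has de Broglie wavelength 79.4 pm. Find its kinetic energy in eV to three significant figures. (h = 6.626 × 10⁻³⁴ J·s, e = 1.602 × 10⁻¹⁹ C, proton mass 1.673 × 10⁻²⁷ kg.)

KE = 0.130 eV

p = h/λ = 6.626 × 10⁻³⁴ / 7.940 × 10⁻¹¹ = 8.345 × 10⁻²⁴ kg·m/s.
KE = p²/(2m) = (8.345 × 10⁻²⁴)² / (2 × 1.673 × 10⁻²⁷) = 2.081 × 10⁻²⁰ J = 0.130 eV.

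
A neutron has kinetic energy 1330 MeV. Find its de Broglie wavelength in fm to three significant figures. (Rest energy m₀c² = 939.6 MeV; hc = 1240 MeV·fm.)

λ = 0.600 fm

Total energy E = KE + m₀c² = 1330 + 939.6 = 2269.6 MeV.
(pc)² = E² − (m₀c²)² = (2269.6)² − (939.6)² = 4.268 × 10⁶ MeV², so pc = 2066 MeV.
λ = hc/(pc) = 1240 MeV·fm / 2066 MeV = 0.600 fm.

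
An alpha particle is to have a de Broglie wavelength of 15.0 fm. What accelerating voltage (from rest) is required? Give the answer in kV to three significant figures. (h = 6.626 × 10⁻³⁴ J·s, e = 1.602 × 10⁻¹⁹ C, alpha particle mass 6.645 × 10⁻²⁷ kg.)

V = 458 kV

p = h/λ = 6.626 × 10⁻³⁴ / 1.500 × 10⁻¹⁴ = 4.417 × 10⁻²⁰ kg·m/s.
KE = p²/(2m) = 1.468 × 10⁻¹³ J.
V = KE/2e = 1.468 × 10⁻¹³ / (2 × 1.602 × 10⁻¹⁹) = 458 kV.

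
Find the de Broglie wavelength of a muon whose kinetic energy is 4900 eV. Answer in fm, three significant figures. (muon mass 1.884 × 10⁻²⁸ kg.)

KE = 4900 eV = 7.850 × 10⁻¹⁶ J.
p = √(2mKE) = √(2 × 1.884 × 10⁻²⁸ × 7.850 × 10⁻¹⁶) = 5.439 × 10⁻²² kg·m/s.
λ = h/p = 6.626 × 10⁻³⁴ / 5.439 × 10⁻²² = 1.22 × 10⁻¹² m = 1220 fm.

λ = 1220 fm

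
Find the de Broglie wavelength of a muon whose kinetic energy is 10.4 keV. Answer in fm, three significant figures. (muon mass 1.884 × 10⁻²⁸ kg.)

λ = 836 fm

KE = 10.4 keV = 1.666 × 10⁻¹⁵ J.
p = √(2mKE) = √(2 × 1.884 × 10⁻²⁸ × 1.666 × 10⁻¹⁵) = 7.923 × 10⁻²² kg·m/s.
λ = h/p = 6.626 × 10⁻³⁴ / 7.923 × 10⁻²² = 8.36 × 10⁻¹³ m = 836 fm.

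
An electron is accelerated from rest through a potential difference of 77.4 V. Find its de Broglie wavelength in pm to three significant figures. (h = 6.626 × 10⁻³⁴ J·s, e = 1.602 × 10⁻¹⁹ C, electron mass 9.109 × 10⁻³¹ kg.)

λ = 139 pm

KE = eV = 1.602 × 10⁻¹⁹ × 77.40 = 1.240 × 10⁻¹⁷ J.
p = √(2mKE) = √(2 × 9.109 × 10⁻³¹ × 1.240 × 10⁻¹⁷) = 4.753 × 10⁻²⁴ kg·m/s.
λ = h/p = 6.626 × 10⁻³⁴ / 4.753 × 10⁻²⁴ = 1.39 × 10⁻¹⁰ m = 139 pm.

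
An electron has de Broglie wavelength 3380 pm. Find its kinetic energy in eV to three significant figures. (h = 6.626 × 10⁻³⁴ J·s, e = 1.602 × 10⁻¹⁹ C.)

KE = 0.132 eV

p = h/λ = 6.626 × 10⁻³⁴ / 3.380 × 10⁻⁹ = 1.960 × 10⁻²⁵ kg·m/s.
KE = p²/(2m) = (1.960 × 10⁻²⁵)² / (2 × 9.109 × 10⁻³¹) = 2.109 × 10⁻²⁰ J = 0.132 eV.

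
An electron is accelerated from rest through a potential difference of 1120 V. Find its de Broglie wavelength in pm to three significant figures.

KE = eV = 1.602 × 10⁻¹⁹ × 1120 = 1.794 × 10⁻¹⁶ J.
p = √(2mKE) = √(2 × 9.109 × 10⁻³¹ × 1.794 × 10⁻¹⁶) = 1.808 × 10⁻²³ kg·m/s.
λ = h/p = 6.626 × 10⁻³⁴ / 1.808 × 10⁻²³ = 3.66 × 10⁻¹¹ m = 36.6 pm.

λ = 36.6 pm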